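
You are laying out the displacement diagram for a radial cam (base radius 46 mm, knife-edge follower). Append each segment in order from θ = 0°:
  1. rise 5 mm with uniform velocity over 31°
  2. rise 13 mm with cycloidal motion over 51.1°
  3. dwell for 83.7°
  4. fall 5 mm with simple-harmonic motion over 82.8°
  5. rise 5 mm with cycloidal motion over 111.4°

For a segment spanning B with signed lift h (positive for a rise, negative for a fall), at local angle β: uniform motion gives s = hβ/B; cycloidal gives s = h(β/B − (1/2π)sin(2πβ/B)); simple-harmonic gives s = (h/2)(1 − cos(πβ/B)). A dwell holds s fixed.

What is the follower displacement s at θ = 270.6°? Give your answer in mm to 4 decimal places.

seg 1 [0°–31°] uniform, h=5: full span → s += 5 → s = 5.0000
seg 2 [31°–82.1°] cycloidal, h=13: full span → s += 13 → s = 18.0000
seg 3 [82.1°–165.8°] dwell: s stays 18.0000
seg 4 [165.8°–248.6°] simple-harmonic, h=-5: full span → s += -5 → s = 13.0000
seg 5 [248.6°–360°] cycloidal, h=5: θ=270.6° here. β=22, B=111.4. 5·(0.1975 − sin(2π·0.1975)/(2π)) = 0.2346 → s = 13.2346

13.2346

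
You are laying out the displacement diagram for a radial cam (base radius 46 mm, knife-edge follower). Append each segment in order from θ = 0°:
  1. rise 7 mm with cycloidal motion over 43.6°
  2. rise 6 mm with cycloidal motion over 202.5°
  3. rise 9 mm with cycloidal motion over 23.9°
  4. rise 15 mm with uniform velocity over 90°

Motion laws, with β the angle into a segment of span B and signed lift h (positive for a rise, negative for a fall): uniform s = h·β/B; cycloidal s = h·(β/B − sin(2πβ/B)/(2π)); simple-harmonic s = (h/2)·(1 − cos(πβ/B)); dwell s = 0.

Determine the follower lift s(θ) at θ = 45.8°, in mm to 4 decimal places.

seg 1 [0°–43.6°] cycloidal, h=7: full span → s += 7 → s = 7.0000
seg 2 [43.6°–246.1°] cycloidal, h=6: θ=45.8° here. β=2.2, B=202.5. 6·(0.0109 − sin(2π·0.0109)/(2π)) = 0.0001 → s = 7.0001

7.0001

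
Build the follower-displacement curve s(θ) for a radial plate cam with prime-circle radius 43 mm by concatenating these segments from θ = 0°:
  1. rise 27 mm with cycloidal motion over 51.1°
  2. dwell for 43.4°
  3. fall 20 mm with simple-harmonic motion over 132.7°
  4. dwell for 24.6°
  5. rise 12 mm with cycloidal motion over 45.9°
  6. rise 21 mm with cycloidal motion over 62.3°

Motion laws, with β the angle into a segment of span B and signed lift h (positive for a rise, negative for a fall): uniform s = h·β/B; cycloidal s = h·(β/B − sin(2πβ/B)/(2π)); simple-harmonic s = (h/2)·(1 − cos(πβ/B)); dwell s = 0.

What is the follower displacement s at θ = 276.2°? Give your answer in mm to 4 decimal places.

seg 1 [0°–51.1°] cycloidal, h=27: full span → s += 27 → s = 27.0000
seg 2 [51.1°–94.5°] dwell: s stays 27.0000
seg 3 [94.5°–227.2°] simple-harmonic, h=-20: full span → s += -20 → s = 7.0000
seg 4 [227.2°–251.8°] dwell: s stays 7.0000
seg 5 [251.8°–297.7°] cycloidal, h=12: θ=276.2° here. β=24.4, B=45.9. 12·(0.5316 − sin(2π·0.5316)/(2π)) = 6.7557 → s = 13.7557

13.7557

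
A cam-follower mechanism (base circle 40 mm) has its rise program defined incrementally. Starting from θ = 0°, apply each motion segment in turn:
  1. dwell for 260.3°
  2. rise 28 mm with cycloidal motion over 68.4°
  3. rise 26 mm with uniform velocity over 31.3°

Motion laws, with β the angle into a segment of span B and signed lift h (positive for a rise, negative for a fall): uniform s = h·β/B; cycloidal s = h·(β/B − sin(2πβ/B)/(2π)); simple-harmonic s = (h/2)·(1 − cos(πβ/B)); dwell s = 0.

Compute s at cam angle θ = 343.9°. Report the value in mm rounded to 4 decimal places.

seg 1 [0°–260.3°] dwell: s stays 0.0000
seg 2 [260.3°–328.7°] cycloidal, h=28: full span → s += 28 → s = 28.0000
seg 3 [328.7°–360°] uniform, h=26: θ=343.9° here. β=15.2, B=31.3. 26·15.2/31.3 = 12.6262 → s = 40.6262

40.6262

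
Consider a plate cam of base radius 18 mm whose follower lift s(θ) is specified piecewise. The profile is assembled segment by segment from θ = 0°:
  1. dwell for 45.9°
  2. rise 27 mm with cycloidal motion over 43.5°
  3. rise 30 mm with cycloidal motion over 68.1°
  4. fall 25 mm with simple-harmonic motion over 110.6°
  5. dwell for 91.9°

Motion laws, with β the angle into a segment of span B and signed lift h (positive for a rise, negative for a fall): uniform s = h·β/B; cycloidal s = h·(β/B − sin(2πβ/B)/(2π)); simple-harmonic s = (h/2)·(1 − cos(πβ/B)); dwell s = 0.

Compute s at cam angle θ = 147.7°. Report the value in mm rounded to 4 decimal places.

seg 1 [0°–45.9°] dwell: s stays 0.0000
seg 2 [45.9°–89.4°] cycloidal, h=27: full span → s += 27 → s = 27.0000
seg 3 [89.4°–157.5°] cycloidal, h=30: θ=147.7° here. β=58.3, B=68.1. 30·(0.8561 − sin(2π·0.8561)/(2π)) = 29.4353 → s = 56.4353

56.4353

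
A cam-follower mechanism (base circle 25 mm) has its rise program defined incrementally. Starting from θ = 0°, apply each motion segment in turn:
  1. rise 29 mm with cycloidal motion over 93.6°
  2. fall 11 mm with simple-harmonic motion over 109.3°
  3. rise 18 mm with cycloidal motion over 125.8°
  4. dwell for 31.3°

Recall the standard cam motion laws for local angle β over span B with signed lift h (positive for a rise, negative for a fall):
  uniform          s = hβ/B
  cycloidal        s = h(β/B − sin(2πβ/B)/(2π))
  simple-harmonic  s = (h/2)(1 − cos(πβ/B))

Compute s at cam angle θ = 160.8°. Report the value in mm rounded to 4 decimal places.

seg 1 [0°–93.6°] cycloidal, h=29: full span → s += 29 → s = 29.0000
seg 2 [93.6°–202.9°] simple-harmonic, h=-11: θ=160.8° here. β=67.2, B=109.3. -11/2·(1 − cos(π·0.6148)) = -7.4412 → s = 21.5588

21.5588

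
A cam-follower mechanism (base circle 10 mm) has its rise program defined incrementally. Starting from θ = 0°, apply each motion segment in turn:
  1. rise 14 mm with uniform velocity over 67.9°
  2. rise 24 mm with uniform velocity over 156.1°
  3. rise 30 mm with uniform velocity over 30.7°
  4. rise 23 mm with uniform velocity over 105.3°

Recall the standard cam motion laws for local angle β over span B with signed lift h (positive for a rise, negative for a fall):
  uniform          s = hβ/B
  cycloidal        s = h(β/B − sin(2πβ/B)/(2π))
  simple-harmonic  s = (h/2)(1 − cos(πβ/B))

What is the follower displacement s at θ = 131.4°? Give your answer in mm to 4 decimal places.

seg 1 [0°–67.9°] uniform, h=14: full span → s += 14 → s = 14.0000
seg 2 [67.9°–224°] uniform, h=24: θ=131.4° here. β=63.5, B=156.1. 24·63.5/156.1 = 9.7630 → s = 23.7630

23.7630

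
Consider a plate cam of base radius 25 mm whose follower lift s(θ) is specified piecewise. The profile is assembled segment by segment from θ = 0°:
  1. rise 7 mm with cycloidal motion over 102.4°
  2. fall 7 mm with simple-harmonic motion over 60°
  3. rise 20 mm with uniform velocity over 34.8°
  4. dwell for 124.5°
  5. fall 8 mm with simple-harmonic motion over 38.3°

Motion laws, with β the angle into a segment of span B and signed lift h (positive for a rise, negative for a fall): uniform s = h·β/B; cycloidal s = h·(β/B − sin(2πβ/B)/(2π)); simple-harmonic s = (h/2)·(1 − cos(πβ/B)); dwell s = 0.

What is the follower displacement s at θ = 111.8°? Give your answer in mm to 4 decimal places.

seg 1 [0°–102.4°] cycloidal, h=7: full span → s += 7 → s = 7.0000
seg 2 [102.4°–162.4°] simple-harmonic, h=-7: θ=111.8° here. β=9.4, B=60. -7/2·(1 − cos(π·0.1567)) = -0.4154 → s = 6.5846

6.5846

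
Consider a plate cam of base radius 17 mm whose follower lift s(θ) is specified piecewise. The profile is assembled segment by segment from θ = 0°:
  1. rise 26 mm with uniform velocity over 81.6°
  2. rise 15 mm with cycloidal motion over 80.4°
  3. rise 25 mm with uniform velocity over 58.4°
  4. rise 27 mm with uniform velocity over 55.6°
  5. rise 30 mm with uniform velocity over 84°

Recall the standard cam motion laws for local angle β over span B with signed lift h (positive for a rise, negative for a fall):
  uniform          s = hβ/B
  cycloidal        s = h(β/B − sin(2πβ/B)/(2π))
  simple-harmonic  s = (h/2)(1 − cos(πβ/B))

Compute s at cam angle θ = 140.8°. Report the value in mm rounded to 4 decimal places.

seg 1 [0°–81.6°] uniform, h=26: full span → s += 26 → s = 26.0000
seg 2 [81.6°–162°] cycloidal, h=15: θ=140.8° here. β=59.2, B=80.4. 15·(0.7363 − sin(2π·0.7363)/(2π)) = 13.4233 → s = 39.4233

39.4233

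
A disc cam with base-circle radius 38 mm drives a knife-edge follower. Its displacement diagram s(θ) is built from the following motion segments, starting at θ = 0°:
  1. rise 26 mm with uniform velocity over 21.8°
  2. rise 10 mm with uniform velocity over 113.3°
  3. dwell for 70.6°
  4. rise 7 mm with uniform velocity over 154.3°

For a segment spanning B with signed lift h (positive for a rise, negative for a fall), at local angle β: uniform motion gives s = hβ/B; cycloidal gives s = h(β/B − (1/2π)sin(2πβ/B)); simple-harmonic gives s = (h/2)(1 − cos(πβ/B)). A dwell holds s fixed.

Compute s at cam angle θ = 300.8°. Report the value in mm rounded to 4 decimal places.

seg 1 [0°–21.8°] uniform, h=26: full span → s += 26 → s = 26.0000
seg 2 [21.8°–135.1°] uniform, h=10: full span → s += 10 → s = 36.0000
seg 3 [135.1°–205.7°] dwell: s stays 36.0000
seg 4 [205.7°–360°] uniform, h=7: θ=300.8° here. β=95.1, B=154.3. 7·95.1/154.3 = 4.3143 → s = 40.3143

40.3143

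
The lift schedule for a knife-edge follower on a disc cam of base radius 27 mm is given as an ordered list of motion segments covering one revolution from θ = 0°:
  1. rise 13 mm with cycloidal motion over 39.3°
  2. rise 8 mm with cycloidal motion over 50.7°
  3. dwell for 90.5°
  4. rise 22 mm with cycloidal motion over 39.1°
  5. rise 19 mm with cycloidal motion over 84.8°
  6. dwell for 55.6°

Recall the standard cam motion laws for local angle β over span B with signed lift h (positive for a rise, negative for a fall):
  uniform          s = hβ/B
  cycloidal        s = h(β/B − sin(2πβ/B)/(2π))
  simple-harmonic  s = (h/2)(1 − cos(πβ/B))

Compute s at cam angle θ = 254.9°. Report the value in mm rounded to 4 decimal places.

seg 1 [0°–39.3°] cycloidal, h=13: full span → s += 13 → s = 13.0000
seg 2 [39.3°–90°] cycloidal, h=8: full span → s += 8 → s = 21.0000
seg 3 [90°–180.5°] dwell: s stays 21.0000
seg 4 [180.5°–219.6°] cycloidal, h=22: full span → s += 22 → s = 43.0000
seg 5 [219.6°–304.4°] cycloidal, h=19: θ=254.9° here. β=35.3, B=84.8. 19·(0.4163 − sin(2π·0.4163)/(2π)) = 6.3908 → s = 49.3908

49.3908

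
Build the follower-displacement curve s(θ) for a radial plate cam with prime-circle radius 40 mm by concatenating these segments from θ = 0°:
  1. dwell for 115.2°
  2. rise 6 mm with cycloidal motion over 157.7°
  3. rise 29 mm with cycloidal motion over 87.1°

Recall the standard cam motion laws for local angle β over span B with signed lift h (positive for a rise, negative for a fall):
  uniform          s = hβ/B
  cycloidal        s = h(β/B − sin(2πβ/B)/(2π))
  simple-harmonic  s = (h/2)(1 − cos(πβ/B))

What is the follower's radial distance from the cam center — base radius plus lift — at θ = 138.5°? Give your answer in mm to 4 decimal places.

seg 1 [0°–115.2°] dwell: s stays 0.0000
seg 2 [115.2°–272.9°] cycloidal, h=6: θ=138.5° here. β=23.3, B=157.7. 6·(0.1477 − sin(2π·0.1477)/(2π)) = 0.1220 → s = 0.1220
radial distance = base radius + s = 40 + 0.1220 = 40.1220

40.1220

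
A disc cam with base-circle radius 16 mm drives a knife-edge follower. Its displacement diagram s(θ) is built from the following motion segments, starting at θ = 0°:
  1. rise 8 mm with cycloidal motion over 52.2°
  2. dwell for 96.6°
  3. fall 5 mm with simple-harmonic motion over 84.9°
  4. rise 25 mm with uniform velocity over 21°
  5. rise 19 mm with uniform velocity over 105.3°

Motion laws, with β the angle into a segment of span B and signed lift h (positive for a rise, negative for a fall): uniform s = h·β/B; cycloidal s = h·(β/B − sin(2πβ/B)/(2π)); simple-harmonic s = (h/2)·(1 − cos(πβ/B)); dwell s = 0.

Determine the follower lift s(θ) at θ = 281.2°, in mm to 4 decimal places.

seg 1 [0°–52.2°] cycloidal, h=8: full span → s += 8 → s = 8.0000
seg 2 [52.2°–148.8°] dwell: s stays 8.0000
seg 3 [148.8°–233.7°] simple-harmonic, h=-5: full span → s += -5 → s = 3.0000
seg 4 [233.7°–254.7°] uniform, h=25: full span → s += 25 → s = 28.0000
seg 5 [254.7°–360°] uniform, h=19: θ=281.2° here. β=26.5, B=105.3. 19·26.5/105.3 = 4.7816 → s = 32.7816

32.7816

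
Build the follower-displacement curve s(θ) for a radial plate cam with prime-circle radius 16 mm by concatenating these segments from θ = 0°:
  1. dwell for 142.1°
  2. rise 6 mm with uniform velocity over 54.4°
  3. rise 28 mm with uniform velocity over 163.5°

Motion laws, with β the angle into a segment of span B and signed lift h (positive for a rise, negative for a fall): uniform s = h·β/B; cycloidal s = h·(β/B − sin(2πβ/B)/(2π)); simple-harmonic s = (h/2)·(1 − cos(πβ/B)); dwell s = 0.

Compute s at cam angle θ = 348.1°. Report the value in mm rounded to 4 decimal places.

seg 1 [0°–142.1°] dwell: s stays 0.0000
seg 2 [142.1°–196.5°] uniform, h=6: full span → s += 6 → s = 6.0000
seg 3 [196.5°–360°] uniform, h=28: θ=348.1° here. β=151.6, B=163.5. 28·151.6/163.5 = 25.9621 → s = 31.9621

31.9621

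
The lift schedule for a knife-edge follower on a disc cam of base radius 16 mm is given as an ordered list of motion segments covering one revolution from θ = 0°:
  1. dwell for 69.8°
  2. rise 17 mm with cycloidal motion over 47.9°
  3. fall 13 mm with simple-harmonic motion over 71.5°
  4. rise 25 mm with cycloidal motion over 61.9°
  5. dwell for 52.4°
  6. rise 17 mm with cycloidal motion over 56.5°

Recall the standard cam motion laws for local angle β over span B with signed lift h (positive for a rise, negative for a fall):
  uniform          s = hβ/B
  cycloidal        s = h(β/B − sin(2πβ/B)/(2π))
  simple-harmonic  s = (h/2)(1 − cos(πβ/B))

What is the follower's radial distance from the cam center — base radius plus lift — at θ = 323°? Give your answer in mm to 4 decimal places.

seg 1 [0°–69.8°] dwell: s stays 0.0000
seg 2 [69.8°–117.7°] cycloidal, h=17: full span → s += 17 → s = 17.0000
seg 3 [117.7°–189.2°] simple-harmonic, h=-13: full span → s += -13 → s = 4.0000
seg 4 [189.2°–251.1°] cycloidal, h=25: full span → s += 25 → s = 29.0000
seg 5 [251.1°–303.5°] dwell: s stays 29.0000
seg 6 [303.5°–360°] cycloidal, h=17: θ=323° here. β=19.5, B=56.5. 17·(0.3451 − sin(2π·0.3451)/(2π)) = 3.6307 → s = 32.6307
radial distance = base radius + s = 16 + 32.6307 = 48.6307

48.6307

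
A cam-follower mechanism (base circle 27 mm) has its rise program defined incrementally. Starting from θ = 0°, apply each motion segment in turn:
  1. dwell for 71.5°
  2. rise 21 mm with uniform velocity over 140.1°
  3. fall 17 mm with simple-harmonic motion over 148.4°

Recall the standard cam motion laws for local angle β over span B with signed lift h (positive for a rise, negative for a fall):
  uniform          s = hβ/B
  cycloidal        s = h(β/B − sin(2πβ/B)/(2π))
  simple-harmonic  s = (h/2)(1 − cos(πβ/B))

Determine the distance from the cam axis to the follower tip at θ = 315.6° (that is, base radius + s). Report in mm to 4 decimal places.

seg 1 [0°–71.5°] dwell: s stays 0.0000
seg 2 [71.5°–211.6°] uniform, h=21: full span → s += 21 → s = 21.0000
seg 3 [211.6°–360°] simple-harmonic, h=-17: θ=315.6° here. β=104, B=148.4. -17/2·(1 − cos(π·0.7008)) = -13.5136 → s = 7.4864
radial distance = base radius + s = 27 + 7.4864 = 34.4864

34.4864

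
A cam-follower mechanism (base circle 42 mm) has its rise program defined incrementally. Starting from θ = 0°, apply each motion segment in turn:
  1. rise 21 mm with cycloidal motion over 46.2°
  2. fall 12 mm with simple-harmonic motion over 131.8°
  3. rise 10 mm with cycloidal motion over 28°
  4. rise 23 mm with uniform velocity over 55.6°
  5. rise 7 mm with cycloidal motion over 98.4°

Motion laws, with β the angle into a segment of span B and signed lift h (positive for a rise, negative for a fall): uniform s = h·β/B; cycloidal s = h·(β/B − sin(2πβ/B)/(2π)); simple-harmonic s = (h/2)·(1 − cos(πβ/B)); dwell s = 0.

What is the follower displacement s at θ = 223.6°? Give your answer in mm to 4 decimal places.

seg 1 [0°–46.2°] cycloidal, h=21: full span → s += 21 → s = 21.0000
seg 2 [46.2°–178°] simple-harmonic, h=-12: full span → s += -12 → s = 9.0000
seg 3 [178°–206°] cycloidal, h=10: full span → s += 10 → s = 19.0000
seg 4 [206°–261.6°] uniform, h=23: θ=223.6° here. β=17.6, B=55.6. 23·17.6/55.6 = 7.2806 → s = 26.2806

26.2806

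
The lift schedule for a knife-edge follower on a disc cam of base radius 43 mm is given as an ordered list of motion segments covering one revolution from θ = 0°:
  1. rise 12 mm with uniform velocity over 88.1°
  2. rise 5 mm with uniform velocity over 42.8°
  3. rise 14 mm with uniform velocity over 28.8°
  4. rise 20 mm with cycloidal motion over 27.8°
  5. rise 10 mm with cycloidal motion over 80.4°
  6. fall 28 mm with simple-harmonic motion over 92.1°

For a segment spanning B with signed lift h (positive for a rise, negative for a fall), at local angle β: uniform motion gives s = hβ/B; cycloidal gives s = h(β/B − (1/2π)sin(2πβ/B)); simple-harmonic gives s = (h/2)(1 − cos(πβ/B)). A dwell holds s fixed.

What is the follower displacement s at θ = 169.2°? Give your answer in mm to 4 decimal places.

seg 1 [0°–88.1°] uniform, h=12: full span → s += 12 → s = 12.0000
seg 2 [88.1°–130.9°] uniform, h=5: full span → s += 5 → s = 17.0000
seg 3 [130.9°–159.7°] uniform, h=14: full span → s += 14 → s = 31.0000
seg 4 [159.7°–187.5°] cycloidal, h=20: θ=169.2° here. β=9.5, B=27.8. 20·(0.3417 − sin(2π·0.3417)/(2π)) = 4.1656 → s = 35.1656

35.1656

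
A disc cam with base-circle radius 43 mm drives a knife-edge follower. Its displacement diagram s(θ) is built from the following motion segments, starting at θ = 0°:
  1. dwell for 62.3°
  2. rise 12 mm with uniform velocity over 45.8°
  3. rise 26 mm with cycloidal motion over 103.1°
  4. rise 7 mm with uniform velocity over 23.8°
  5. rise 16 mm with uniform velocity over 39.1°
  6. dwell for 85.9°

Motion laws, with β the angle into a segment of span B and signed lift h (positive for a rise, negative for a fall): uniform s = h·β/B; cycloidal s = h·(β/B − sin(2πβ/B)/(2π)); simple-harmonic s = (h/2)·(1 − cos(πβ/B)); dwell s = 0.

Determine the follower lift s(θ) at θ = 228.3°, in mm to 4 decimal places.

seg 1 [0°–62.3°] dwell: s stays 0.0000
seg 2 [62.3°–108.1°] uniform, h=12: full span → s += 12 → s = 12.0000
seg 3 [108.1°–211.2°] cycloidal, h=26: full span → s += 26 → s = 38.0000
seg 4 [211.2°–235°] uniform, h=7: θ=228.3° here. β=17.1, B=23.8. 7·17.1/23.8 = 5.0294 → s = 43.0294

43.0294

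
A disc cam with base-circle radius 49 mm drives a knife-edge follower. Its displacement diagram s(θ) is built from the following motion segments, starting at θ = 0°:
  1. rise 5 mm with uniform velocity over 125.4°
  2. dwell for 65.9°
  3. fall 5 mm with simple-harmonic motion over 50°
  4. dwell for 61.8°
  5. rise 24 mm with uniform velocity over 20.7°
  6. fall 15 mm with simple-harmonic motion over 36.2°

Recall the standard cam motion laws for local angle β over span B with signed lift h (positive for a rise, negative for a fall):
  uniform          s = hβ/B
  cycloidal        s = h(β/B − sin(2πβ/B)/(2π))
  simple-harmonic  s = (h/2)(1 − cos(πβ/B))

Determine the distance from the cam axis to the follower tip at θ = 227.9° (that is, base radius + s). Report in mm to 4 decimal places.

seg 1 [0°–125.4°] uniform, h=5: full span → s += 5 → s = 5.0000
seg 2 [125.4°–191.3°] dwell: s stays 5.0000
seg 3 [191.3°–241.3°] simple-harmonic, h=-5: θ=227.9° here. β=36.6, B=50. -5/2·(1 − cos(π·0.7320)) = -4.1650 → s = 0.8350
radial distance = base radius + s = 49 + 0.8350 = 49.8350

49.8350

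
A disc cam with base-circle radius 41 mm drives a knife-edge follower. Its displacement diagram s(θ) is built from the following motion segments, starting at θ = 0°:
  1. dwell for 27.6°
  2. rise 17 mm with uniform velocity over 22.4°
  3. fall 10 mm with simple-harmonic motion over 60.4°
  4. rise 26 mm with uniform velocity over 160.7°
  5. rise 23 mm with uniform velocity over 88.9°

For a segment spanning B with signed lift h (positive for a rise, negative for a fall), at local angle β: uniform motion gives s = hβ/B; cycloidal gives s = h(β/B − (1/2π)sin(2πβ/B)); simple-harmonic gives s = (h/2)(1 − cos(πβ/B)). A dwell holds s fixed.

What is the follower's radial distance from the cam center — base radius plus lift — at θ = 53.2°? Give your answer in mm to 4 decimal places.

seg 1 [0°–27.6°] dwell: s stays 0.0000
seg 2 [27.6°–50°] uniform, h=17: full span → s += 17 → s = 17.0000
seg 3 [50°–110.4°] simple-harmonic, h=-10: θ=53.2° here. β=3.2, B=60.4. -10/2·(1 − cos(π·0.0530)) = -0.0691 → s = 16.9309
radial distance = base radius + s = 41 + 16.9309 = 57.9309

57.9309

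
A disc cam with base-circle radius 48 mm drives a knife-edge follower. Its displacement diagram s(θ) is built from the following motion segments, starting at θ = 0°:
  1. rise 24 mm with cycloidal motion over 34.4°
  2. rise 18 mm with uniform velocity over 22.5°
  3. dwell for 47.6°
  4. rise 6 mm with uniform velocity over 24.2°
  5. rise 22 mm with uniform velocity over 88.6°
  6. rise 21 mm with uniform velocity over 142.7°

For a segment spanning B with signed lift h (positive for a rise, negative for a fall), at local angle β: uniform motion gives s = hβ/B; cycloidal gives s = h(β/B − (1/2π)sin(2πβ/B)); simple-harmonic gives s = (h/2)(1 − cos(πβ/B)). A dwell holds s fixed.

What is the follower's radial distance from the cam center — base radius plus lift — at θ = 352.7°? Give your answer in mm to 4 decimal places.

seg 1 [0°–34.4°] cycloidal, h=24: full span → s += 24 → s = 24.0000
seg 2 [34.4°–56.9°] uniform, h=18: full span → s += 18 → s = 42.0000
seg 3 [56.9°–104.5°] dwell: s stays 42.0000
seg 4 [104.5°–128.7°] uniform, h=6: full span → s += 6 → s = 48.0000
seg 5 [128.7°–217.3°] uniform, h=22: full span → s += 22 → s = 70.0000
seg 6 [217.3°–360°] uniform, h=21: θ=352.7° here. β=135.4, B=142.7. 21·135.4/142.7 = 19.9257 → s = 89.9257
radial distance = base radius + s = 48 + 89.9257 = 137.9257

137.9257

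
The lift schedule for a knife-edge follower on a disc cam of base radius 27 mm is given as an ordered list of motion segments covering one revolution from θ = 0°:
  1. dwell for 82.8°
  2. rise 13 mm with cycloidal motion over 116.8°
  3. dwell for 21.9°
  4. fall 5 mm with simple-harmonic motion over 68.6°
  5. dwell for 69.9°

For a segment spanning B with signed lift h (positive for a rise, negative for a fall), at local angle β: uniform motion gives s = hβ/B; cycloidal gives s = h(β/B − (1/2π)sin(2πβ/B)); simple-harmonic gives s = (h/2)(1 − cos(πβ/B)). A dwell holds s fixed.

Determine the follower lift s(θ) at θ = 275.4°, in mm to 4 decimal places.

seg 1 [0°–82.8°] dwell: s stays 0.0000
seg 2 [82.8°–199.6°] cycloidal, h=13: full span → s += 13 → s = 13.0000
seg 3 [199.6°–221.5°] dwell: s stays 13.0000
seg 4 [221.5°–290.1°] simple-harmonic, h=-5: θ=275.4° here. β=53.9, B=68.6. -5/2·(1 − cos(π·0.7857)) = -4.4546 → s = 8.5454

8.5454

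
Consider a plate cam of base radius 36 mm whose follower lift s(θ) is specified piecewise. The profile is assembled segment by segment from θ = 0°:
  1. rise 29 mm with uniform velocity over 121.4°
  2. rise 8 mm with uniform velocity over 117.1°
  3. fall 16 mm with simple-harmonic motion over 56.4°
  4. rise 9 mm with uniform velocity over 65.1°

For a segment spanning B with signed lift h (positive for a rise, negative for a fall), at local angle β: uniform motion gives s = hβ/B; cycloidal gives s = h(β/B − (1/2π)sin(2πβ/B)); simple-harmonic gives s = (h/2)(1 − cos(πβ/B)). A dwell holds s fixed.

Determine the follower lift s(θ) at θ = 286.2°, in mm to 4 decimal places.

seg 1 [0°–121.4°] uniform, h=29: full span → s += 29 → s = 29.0000
seg 2 [121.4°–238.5°] uniform, h=8: full span → s += 8 → s = 37.0000
seg 3 [238.5°–294.9°] simple-harmonic, h=-16: θ=286.2° here. β=47.7, B=56.4. -16/2·(1 − cos(π·0.8457)) = -15.0789 → s = 21.9211

21.9211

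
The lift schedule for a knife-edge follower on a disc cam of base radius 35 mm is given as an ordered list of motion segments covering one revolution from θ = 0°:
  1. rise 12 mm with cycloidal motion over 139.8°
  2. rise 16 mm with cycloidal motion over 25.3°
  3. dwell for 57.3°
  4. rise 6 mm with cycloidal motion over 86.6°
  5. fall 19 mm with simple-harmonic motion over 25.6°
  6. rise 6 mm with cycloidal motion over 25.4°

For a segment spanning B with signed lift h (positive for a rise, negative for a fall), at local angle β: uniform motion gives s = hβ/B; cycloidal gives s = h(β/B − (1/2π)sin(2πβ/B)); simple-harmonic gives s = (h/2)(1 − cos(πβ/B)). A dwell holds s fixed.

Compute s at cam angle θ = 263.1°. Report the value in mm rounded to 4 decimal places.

seg 1 [0°–139.8°] cycloidal, h=12: full span → s += 12 → s = 12.0000
seg 2 [139.8°–165.1°] cycloidal, h=16: full span → s += 16 → s = 28.0000
seg 3 [165.1°–222.4°] dwell: s stays 28.0000
seg 4 [222.4°–309°] cycloidal, h=6: θ=263.1° here. β=40.7, B=86.6. 6·(0.4700 − sin(2π·0.4700)/(2π)) = 2.6408 → s = 30.6408

30.6408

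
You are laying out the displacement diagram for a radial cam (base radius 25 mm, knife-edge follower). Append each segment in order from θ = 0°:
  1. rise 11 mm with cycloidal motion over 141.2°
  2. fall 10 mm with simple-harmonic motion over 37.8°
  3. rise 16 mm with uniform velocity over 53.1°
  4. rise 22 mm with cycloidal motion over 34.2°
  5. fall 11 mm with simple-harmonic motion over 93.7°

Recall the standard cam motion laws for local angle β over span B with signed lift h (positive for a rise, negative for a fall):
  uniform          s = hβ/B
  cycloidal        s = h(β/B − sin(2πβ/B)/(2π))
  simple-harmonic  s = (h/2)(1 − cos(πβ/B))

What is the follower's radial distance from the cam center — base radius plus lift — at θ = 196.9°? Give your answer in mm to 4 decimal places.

seg 1 [0°–141.2°] cycloidal, h=11: full span → s += 11 → s = 11.0000
seg 2 [141.2°–179°] simple-harmonic, h=-10: full span → s += -10 → s = 1.0000
seg 3 [179°–232.1°] uniform, h=16: θ=196.9° here. β=17.9, B=53.1. 16·17.9/53.1 = 5.3936 → s = 6.3936
radial distance = base radius + s = 25 + 6.3936 = 31.3936

31.3936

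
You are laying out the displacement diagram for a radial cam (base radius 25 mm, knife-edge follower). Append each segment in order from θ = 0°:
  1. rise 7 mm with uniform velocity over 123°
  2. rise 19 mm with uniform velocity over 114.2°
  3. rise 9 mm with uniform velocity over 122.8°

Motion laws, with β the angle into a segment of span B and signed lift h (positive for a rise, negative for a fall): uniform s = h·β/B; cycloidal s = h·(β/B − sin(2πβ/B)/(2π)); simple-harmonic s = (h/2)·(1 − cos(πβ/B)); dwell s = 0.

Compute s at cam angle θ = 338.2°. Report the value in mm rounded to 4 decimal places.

seg 1 [0°–123°] uniform, h=7: full span → s += 7 → s = 7.0000
seg 2 [123°–237.2°] uniform, h=19: full span → s += 19 → s = 26.0000
seg 3 [237.2°–360°] uniform, h=9: θ=338.2° here. β=101, B=122.8. 9·101/122.8 = 7.4023 → s = 33.4023

33.4023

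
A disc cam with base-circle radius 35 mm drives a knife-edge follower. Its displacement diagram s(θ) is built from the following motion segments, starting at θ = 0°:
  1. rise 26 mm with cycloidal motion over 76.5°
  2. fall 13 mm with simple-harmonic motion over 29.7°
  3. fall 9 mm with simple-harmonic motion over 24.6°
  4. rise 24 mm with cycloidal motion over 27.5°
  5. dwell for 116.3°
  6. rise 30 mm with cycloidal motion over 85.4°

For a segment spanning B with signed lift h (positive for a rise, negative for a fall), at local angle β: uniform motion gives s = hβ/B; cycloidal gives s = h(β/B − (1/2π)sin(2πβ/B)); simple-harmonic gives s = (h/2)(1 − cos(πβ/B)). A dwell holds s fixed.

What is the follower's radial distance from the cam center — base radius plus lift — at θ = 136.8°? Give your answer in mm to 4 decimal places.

seg 1 [0°–76.5°] cycloidal, h=26: full span → s += 26 → s = 26.0000
seg 2 [76.5°–106.2°] simple-harmonic, h=-13: full span → s += -13 → s = 13.0000
seg 3 [106.2°–130.8°] simple-harmonic, h=-9: full span → s += -9 → s = 4.0000
seg 4 [130.8°–158.3°] cycloidal, h=24: θ=136.8° here. β=6, B=27.5. 24·(0.2182 − sin(2π·0.2182)/(2π)) = 1.4927 → s = 5.4927
radial distance = base radius + s = 35 + 5.4927 = 40.4927

40.4927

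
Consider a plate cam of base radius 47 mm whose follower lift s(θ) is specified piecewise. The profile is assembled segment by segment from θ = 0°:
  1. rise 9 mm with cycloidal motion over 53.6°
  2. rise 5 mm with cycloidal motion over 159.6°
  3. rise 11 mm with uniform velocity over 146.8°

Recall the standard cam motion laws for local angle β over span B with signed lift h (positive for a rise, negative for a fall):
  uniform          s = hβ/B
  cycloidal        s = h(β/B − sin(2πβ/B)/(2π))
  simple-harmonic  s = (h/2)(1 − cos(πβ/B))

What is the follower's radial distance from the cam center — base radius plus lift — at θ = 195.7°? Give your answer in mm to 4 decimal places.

seg 1 [0°–53.6°] cycloidal, h=9: full span → s += 9 → s = 9.0000
seg 2 [53.6°–213.2°] cycloidal, h=5: θ=195.7° here. β=142.1, B=159.6. 5·(0.8904 − sin(2π·0.8904)/(2π)) = 4.9576 → s = 13.9576
radial distance = base radius + s = 47 + 13.9576 = 60.9576

60.9576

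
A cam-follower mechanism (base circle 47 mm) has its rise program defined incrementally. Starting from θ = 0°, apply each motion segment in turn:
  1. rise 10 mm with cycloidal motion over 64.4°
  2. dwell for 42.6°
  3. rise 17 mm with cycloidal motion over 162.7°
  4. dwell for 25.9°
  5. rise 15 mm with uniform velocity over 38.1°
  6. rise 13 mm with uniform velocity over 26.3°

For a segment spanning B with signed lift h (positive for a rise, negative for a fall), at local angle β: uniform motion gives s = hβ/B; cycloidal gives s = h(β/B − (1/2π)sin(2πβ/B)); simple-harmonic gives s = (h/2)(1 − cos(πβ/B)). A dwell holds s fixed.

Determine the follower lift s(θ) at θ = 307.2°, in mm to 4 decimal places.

seg 1 [0°–64.4°] cycloidal, h=10: full span → s += 10 → s = 10.0000
seg 2 [64.4°–107°] dwell: s stays 10.0000
seg 3 [107°–269.7°] cycloidal, h=17: full span → s += 17 → s = 27.0000
seg 4 [269.7°–295.6°] dwell: s stays 27.0000
seg 5 [295.6°–333.7°] uniform, h=15: θ=307.2° here. β=11.6, B=38.1. 15·11.6/38.1 = 4.5669 → s = 31.5669

31.5669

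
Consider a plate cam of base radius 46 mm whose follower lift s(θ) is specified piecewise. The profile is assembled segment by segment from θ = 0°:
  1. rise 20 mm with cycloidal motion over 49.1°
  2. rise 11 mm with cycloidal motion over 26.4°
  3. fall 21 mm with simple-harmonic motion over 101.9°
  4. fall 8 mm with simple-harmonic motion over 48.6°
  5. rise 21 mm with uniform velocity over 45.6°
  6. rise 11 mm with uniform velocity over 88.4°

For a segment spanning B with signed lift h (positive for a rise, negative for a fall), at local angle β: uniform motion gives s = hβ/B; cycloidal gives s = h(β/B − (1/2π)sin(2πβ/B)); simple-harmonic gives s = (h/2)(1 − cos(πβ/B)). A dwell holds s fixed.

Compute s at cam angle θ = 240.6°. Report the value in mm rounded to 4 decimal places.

seg 1 [0°–49.1°] cycloidal, h=20: full span → s += 20 → s = 20.0000
seg 2 [49.1°–75.5°] cycloidal, h=11: full span → s += 11 → s = 31.0000
seg 3 [75.5°–177.4°] simple-harmonic, h=-21: full span → s += -21 → s = 10.0000
seg 4 [177.4°–226°] simple-harmonic, h=-8: full span → s += -8 → s = 2.0000
seg 5 [226°–271.6°] uniform, h=21: θ=240.6° here. β=14.6, B=45.6. 21·14.6/45.6 = 6.7237 → s = 8.7237

8.7237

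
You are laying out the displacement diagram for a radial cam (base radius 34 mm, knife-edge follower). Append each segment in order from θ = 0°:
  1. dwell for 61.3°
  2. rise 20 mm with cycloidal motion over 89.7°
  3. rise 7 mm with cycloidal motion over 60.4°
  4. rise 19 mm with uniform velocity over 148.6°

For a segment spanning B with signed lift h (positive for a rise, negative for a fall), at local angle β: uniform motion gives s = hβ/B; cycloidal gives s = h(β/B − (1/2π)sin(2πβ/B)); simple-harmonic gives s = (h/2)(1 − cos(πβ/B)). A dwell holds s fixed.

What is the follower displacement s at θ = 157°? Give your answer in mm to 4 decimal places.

seg 1 [0°–61.3°] dwell: s stays 0.0000
seg 2 [61.3°–151°] cycloidal, h=20: full span → s += 20 → s = 20.0000
seg 3 [151°–211.4°] cycloidal, h=7: θ=157° here. β=6, B=60.4. 7·(0.0993 − sin(2π·0.0993)/(2π)) = 0.0443 → s = 20.0443

20.0443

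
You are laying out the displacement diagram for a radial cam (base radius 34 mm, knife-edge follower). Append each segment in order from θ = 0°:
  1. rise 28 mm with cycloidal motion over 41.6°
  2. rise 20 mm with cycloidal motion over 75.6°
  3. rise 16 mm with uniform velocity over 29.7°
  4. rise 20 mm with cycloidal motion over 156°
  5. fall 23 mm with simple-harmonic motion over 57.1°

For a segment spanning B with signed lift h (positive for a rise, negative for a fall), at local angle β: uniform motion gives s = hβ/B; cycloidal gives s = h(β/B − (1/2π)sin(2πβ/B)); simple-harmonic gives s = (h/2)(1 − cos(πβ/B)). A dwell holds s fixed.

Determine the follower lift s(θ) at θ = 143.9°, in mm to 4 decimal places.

seg 1 [0°–41.6°] cycloidal, h=28: full span → s += 28 → s = 28.0000
seg 2 [41.6°–117.2°] cycloidal, h=20: full span → s += 20 → s = 48.0000
seg 3 [117.2°–146.9°] uniform, h=16: θ=143.9° here. β=26.7, B=29.7. 16·26.7/29.7 = 14.3838 → s = 62.3838

62.3838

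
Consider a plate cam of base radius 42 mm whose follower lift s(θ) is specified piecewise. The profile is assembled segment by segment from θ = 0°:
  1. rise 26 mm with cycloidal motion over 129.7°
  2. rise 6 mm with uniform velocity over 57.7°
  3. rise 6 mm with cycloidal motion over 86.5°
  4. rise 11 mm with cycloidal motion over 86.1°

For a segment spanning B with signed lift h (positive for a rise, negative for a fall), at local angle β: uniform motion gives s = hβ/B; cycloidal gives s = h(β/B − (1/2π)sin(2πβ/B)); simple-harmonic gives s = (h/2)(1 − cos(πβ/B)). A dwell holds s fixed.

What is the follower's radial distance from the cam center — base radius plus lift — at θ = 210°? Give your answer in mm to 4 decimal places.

seg 1 [0°–129.7°] cycloidal, h=26: full span → s += 26 → s = 26.0000
seg 2 [129.7°–187.4°] uniform, h=6: full span → s += 6 → s = 32.0000
seg 3 [187.4°–273.9°] cycloidal, h=6: θ=210° here. β=22.6, B=86.5. 6·(0.2613 − sin(2π·0.2613)/(2π)) = 0.6151 → s = 32.6151
radial distance = base radius + s = 42 + 32.6151 = 74.6151

74.6151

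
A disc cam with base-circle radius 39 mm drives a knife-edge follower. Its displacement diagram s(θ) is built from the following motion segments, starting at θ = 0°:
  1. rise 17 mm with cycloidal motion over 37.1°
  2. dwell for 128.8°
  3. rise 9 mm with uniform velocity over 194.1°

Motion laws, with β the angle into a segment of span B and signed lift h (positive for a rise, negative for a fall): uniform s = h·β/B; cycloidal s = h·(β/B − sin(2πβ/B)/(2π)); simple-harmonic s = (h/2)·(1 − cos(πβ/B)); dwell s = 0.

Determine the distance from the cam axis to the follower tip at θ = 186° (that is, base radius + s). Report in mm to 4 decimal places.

seg 1 [0°–37.1°] cycloidal, h=17: full span → s += 17 → s = 17.0000
seg 2 [37.1°–165.9°] dwell: s stays 17.0000
seg 3 [165.9°–360°] uniform, h=9: θ=186° here. β=20.1, B=194.1. 9·20.1/194.1 = 0.9320 → s = 17.9320
radial distance = base radius + s = 39 + 17.9320 = 56.9320

56.9320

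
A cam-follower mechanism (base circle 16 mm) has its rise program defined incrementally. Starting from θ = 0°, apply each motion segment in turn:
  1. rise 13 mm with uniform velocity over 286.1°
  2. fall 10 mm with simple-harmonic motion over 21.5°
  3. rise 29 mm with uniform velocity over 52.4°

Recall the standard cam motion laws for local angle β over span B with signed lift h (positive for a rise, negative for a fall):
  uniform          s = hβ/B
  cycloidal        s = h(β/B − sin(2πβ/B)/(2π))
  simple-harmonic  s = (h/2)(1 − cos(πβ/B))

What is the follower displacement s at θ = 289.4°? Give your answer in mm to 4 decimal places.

seg 1 [0°–286.1°] uniform, h=13: full span → s += 13 → s = 13.0000
seg 2 [286.1°–307.6°] simple-harmonic, h=-10: θ=289.4° here. β=3.3, B=21.5. -10/2·(1 − cos(π·0.1535)) = -0.5701 → s = 12.4299

12.4299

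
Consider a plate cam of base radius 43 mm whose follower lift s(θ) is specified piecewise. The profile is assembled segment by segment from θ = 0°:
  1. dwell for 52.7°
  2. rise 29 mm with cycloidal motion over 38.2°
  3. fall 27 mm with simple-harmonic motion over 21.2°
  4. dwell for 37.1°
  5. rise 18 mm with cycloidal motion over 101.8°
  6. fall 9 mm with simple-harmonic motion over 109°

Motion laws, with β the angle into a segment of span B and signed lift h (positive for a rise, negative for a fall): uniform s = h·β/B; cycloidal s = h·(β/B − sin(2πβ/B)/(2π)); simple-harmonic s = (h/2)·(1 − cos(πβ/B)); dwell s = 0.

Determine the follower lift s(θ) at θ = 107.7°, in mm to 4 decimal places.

seg 1 [0°–52.7°] dwell: s stays 0.0000
seg 2 [52.7°–90.9°] cycloidal, h=29: full span → s += 29 → s = 29.0000
seg 3 [90.9°–112.1°] simple-harmonic, h=-27: θ=107.7° here. β=16.8, B=21.2. -27/2·(1 − cos(π·0.7925)) = -24.2305 → s = 4.7695

4.7695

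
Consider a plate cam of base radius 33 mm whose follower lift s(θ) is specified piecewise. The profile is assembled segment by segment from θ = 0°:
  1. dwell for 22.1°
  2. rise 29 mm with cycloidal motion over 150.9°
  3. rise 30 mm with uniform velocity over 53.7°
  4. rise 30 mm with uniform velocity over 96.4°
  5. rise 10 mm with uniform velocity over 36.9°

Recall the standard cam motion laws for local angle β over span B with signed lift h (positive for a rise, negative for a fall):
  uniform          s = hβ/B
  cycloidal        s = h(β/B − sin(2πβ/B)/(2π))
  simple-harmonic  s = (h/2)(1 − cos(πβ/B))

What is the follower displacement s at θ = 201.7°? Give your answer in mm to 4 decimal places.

seg 1 [0°–22.1°] dwell: s stays 0.0000
seg 2 [22.1°–173°] cycloidal, h=29: full span → s += 29 → s = 29.0000
seg 3 [173°–226.7°] uniform, h=30: θ=201.7° here. β=28.7, B=53.7. 30·28.7/53.7 = 16.0335 → s = 45.0335

45.0335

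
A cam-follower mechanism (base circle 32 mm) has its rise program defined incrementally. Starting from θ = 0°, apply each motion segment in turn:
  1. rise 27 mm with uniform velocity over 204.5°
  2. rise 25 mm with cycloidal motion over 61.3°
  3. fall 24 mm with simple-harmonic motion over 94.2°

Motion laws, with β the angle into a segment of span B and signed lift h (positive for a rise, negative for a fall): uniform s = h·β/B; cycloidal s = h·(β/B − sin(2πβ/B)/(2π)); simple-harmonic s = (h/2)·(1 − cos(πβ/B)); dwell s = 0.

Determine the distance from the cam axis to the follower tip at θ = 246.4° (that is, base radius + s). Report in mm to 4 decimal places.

seg 1 [0°–204.5°] uniform, h=27: full span → s += 27 → s = 27.0000
seg 2 [204.5°–265.8°] cycloidal, h=25: θ=246.4° here. β=41.9, B=61.3. 25·(0.6835 − sin(2π·0.6835)/(2π)) = 20.7249 → s = 47.7249
radial distance = base radius + s = 32 + 47.7249 = 79.7249

79.7249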